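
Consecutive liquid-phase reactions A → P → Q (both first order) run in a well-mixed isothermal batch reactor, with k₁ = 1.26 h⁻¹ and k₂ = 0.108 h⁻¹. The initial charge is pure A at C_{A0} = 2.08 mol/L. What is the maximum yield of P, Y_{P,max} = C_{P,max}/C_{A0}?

At the optimum, C_{P,max}/C_{A0} = (k₁/k₂)^[k₂/(k₂−k₁)].
= (1.26/0.108)^(0.108/(0.108−1.26)) = (11.67)^(-0.09375) = 0.7943.

0.794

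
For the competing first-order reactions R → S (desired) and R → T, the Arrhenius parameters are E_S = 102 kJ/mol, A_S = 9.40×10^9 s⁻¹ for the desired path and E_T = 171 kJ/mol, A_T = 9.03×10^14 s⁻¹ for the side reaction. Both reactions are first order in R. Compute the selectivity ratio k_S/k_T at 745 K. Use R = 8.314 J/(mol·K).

0.717

k_S/k_T = (A_S/A_T)·exp[−(E_S−E_T)/(RT)] = (A_S/A_T)·exp[(E_T−E_S)/(RT)].
(E_T−E_S)/(RT) = (171−102)×10³/(8.314×745) = 69000/6194 = 11.14.
k_S/k_T = (9.40×10^9/9.03×10^14)·exp(11.14) = 1.041×10^-5 × 68867 = 0.717.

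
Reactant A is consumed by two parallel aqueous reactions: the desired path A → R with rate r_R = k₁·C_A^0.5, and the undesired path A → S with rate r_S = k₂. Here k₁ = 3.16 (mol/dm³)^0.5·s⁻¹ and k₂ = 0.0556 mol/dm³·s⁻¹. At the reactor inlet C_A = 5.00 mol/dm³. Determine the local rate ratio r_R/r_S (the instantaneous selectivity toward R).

S_{R/S} = r_R/r_S = (k₁·C_A^0.5)/(k₂) = (k₁/k₂)·C_A^0.5.
= (3.16×5.000^0.5) / (0.0556) = 7.066/0.05560 = 127.
Since the desired path is higher order in A, keeping C_A high (PFR or concentrated feed) favours R.

127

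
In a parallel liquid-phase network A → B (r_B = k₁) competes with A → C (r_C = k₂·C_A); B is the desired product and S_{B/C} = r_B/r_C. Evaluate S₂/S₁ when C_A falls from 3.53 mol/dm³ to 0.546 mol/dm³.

6.47

S_{B/C} = (k₁/k₂)·C_A⁻¹, so S₂/S₁ = (C_{A,2}/C_{A,1})⁻¹.
= 3.53/0.546 = 6.47.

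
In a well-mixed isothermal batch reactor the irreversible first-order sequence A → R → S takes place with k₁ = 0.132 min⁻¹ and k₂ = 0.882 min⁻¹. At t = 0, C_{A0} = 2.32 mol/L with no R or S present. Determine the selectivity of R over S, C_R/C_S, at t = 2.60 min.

The intermediate concentration in a first-order A→B→C sequence is C_R = k₁C_{A0}(e^(−k₁t) − e^(−k₂t))/(k₂−k₁).
e^(−k₁t) = e^(−0.132×2.60) = e^(−0.3432) = 0.7095; e^(−k₂t) = e^(−2.293) = 0.1009.
C_R = 0.132×2.32/(0.882−0.132) × (0.7095−0.1009) = 0.4083×0.6086 = 0.2485 mol/L.
C_A = C_{A0}e^(−k₁t) = 1.646 mol/L, so C_S = C_{A0}−C_A−C_R = 0.4255 mol/L; C_R/C_S = 0.584.

0.584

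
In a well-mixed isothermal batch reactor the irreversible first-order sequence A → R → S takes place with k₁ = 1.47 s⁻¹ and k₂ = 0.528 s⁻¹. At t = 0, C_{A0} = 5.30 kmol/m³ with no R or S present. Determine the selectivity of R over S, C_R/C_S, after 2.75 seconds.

The intermediate concentration in a first-order A→B→C sequence is C_R = k₁C_{A0}(e^(−k₁t) − e^(−k₂t))/(k₂−k₁).
e^(−k₁t) = e^(−1.47×2.75) = e^(−4.042) = 0.01755; e^(−k₂t) = e^(−1.452) = 0.2341.
C_R = 1.47×5.30/(0.528−1.47) × (0.01755−0.2341) = (-8.271)×(-0.2165) = 1.791 kmol/m³.
C_A = C_{A0}e^(−k₁t) = 0.09303 kmol/m³, so C_S = C_{A0}−C_A−C_R = 3.416 kmol/m³; C_R/C_S = 0.524.

0.524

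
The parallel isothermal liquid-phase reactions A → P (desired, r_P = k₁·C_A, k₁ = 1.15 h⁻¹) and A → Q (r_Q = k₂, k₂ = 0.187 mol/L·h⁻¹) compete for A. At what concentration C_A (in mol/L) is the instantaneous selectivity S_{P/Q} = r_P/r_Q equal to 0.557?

0.0906 mol/L

S_{P/Q} = (k₁/k₂)·C_A ⇒ C_A = S·k₂/k₁.
= 0.557×0.187/1.15 = 0.0906 mol/L.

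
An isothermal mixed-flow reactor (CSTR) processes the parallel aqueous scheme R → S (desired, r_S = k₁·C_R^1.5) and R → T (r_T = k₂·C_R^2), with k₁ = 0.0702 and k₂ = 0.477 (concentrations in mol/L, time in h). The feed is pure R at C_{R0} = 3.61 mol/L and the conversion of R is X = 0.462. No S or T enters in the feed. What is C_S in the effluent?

Exit C_R = C_{R0}(1−X) = 3.61×0.538 = 1.942 mol/L.
A CSTR operates uniformly at the exit composition, giving r_S = 0.1900 and r_T = 1.799 (each k·C_R^n at C_R = 1.942).
Fraction of consumed R going to S: r_S/(r_S+r_T) = 0.09552.
C_S = 0.09552·C_{R0}·X = 0.09552×3.61×0.462 = 0.159 mol/L.

0.159 mol/L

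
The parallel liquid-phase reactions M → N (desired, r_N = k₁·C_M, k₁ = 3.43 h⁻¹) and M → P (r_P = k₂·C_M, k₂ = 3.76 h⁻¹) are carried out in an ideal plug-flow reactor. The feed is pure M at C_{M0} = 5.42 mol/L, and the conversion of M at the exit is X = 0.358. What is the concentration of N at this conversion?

C_M = C_{M0}(1−X) = 3.480 mol/L.
Both paths are first order in M, so the instantaneous fraction to N is constant: dC_N/d(−C_M) = k₁/(k₁+k₂) = 0.4771.
C_N = 0.4771·(C_{M0}−C_M) = 0.4771×1.940 = 0.926 mol/L.

0.926 mol/L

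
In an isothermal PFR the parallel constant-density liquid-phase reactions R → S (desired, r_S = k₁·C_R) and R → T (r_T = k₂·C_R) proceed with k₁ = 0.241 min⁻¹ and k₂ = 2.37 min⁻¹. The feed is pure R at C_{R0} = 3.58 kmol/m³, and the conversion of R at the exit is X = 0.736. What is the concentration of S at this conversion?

C_R = C_{R0}(1−X) = 0.9451 kmol/m³.
Both paths are first order in R, so the instantaneous fraction to S is constant: dC_S/d(−C_R) = k₁/(k₁+k₂) = 0.09230.
C_S = 0.09230·(C_{R0}−C_R) = 0.09230×2.635 = 0.243 kmol/m³.

0.243 kmol/m³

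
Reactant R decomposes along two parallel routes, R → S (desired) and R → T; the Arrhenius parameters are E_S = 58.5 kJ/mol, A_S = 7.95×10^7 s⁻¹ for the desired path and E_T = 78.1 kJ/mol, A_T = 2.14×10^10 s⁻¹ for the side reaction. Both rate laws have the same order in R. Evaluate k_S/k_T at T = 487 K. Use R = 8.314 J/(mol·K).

k_S/k_T = (A_S/A_T)·exp[−(E_S−E_T)/(RT)] = (A_S/A_T)·exp[(E_T−E_S)/(RT)].
(E_T−E_S)/(RT) = (78.1−58.5)×10³/(8.314×487) = 19600/4049 = 4.841.
k_S/k_T = (7.95×10^7/2.14×10^10)·exp(4.841) = 0.003715 × 126.6 = 0.470.
Since E_S < E_T, lowering the temperature improves selectivity toward S.

0.470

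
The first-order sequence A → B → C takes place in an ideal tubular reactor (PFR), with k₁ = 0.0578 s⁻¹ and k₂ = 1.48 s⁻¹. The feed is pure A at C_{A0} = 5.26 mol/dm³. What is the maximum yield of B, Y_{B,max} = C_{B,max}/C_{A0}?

At the optimum, C_{B,max}/C_{A0} = (k₁/k₂)^[k₂/(k₂−k₁)].
= (0.0578/1.48)^(1.48/(1.48−0.0578)) = (0.03905)^(1.041) = 0.03423.

0.0342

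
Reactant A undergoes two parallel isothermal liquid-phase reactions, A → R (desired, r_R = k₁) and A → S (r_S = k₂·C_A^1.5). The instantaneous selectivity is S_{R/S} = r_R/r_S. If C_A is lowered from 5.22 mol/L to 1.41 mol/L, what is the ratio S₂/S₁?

7.12

S_{R/S} = (k₁/k₂)·C_A^-1.5, so S₂/S₁ = (C_{A,2}/C_{A,1})^-1.5.
= (1.41/5.22)^(-1.5) = (0.2701)^(-1.5) = 7.12.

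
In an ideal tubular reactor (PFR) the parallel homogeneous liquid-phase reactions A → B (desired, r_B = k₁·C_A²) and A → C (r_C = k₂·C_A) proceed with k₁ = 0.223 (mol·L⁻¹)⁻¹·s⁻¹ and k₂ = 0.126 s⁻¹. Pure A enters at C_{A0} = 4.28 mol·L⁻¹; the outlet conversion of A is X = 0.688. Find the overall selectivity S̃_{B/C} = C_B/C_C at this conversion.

C_A = C_{A0}(1−X) = 1.335 mol·L⁻¹.
Along a PFR/batch, dC_C/dC_A = −r_C/(r_B+r_C) = −k₂/(k₂+k₁·C_A).
Integrating from C_{A0} to C_A: C_C = (0.126/0.223)·ln[(0.126+0.223·4.28)/(0.126+0.223·1.34)] = 0.5650·ln(1.080/0.4238) = 0.5288 mol·L⁻¹.
Then C_B = (C_{A0}−C_A) − C_C = 2.945 − 0.5288 = 2.416 mol·L⁻¹.
S̃_{B/C} = C_B/C_C = 2.416/0.5288 = 4.57.

4.57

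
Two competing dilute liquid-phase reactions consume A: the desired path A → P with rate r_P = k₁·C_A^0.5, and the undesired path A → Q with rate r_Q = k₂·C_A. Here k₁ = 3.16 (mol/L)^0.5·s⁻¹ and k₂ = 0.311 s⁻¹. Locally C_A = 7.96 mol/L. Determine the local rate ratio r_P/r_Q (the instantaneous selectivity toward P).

S_{P/Q} = r_P/r_Q = (k₁·C_A^0.5)/(k₂·C_A) = (k₁/k₂)·C_A^-0.5.
= (3.16×7.960^0.5) / (0.311×7.960) = 8.915/2.476 = 3.60.

3.60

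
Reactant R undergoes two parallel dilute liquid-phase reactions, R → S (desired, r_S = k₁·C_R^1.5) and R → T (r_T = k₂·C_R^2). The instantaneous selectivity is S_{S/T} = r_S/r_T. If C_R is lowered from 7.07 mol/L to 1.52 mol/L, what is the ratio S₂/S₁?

2.16

S_{S/T} = (k₁/k₂)·C_R^-0.5, so S₂/S₁ = (C_{R,2}/C_{R,1})^-0.5.
= (1.52/7.07)^(-0.5) = (0.2150)^(-0.5) = 2.16.
Selectivity toward S rises as C_R falls — low-concentration operation is favoured.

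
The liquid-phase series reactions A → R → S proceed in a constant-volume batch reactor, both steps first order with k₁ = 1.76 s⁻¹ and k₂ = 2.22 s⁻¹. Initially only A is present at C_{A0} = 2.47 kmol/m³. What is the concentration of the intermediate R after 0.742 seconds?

0.740 kmol/m³

For first-order series with pure A initially, C_R(t) = k₁C_{A0}/(k₂−k₁)·(e^(−k₁t) − e^(−k₂t)).
e^(−k₁t) = e^(−1.76×0.742) = e^(−1.306) = 0.2709; e^(−k₂t) = e^(−1.647) = 0.1926.
C_R = 1.76×2.47/(2.22−1.76) × (0.2709−0.1926) = 9.450×0.07834 = 0.7404 kmol/m³.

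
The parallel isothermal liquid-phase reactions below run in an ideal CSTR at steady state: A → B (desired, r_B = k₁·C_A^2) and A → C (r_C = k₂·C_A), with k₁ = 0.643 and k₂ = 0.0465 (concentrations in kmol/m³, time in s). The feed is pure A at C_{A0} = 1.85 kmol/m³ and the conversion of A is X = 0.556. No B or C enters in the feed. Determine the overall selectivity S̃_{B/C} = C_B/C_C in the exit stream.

11.4

Exit C_A = C_{A0}(1−X) = 1.85×0.444 = 0.8214 kmol/m³.
A CSTR operates uniformly at the exit composition, giving r_B = 0.4338 and r_C = 0.03820 (each k·C_A^n at C_A = 0.8214).
Overall selectivity = C_B/C_C = r_Bτ/(r_Cτ) = r_B/r_C = 11.4.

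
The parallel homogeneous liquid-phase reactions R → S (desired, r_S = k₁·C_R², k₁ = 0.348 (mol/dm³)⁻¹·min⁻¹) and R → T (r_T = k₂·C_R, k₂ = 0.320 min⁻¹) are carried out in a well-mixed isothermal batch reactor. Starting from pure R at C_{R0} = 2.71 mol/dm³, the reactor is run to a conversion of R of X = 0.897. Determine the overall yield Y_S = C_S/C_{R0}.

C_R = C_{R0}(1−X) = 0.2791 mol/dm³.
Along a PFR/batch, dC_T/dC_R = −r_T/(r_S+r_T) = −k₂/(k₂+k₁·C_R).
Integrating from C_{R0} to C_R: C_T = (0.320/0.348)·ln[(0.320+0.348·2.71)/(0.320+0.348·0.279)] = 0.9195·ln(1.263/0.4171) = 1.019 mol/dm³.
Then C_S = (C_{R0}−C_R) − C_T = 2.431 − 1.019 = 1.412 mol/dm³.
Y_S = C_S/C_{R0} = 1.412/2.71 = 0.521.

0.521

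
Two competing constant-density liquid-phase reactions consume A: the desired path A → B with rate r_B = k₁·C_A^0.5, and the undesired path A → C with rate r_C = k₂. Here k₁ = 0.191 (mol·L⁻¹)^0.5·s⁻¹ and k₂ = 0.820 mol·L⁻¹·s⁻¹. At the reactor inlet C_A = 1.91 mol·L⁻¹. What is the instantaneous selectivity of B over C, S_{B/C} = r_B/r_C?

S_{B/C} = r_B/r_C = (k₁·C_A^0.5)/(k₂) = (k₁/k₂)·C_A^0.5.
= (0.191×1.910^0.5) / (0.820) = 0.2640/0.8200 = 0.322.

0.322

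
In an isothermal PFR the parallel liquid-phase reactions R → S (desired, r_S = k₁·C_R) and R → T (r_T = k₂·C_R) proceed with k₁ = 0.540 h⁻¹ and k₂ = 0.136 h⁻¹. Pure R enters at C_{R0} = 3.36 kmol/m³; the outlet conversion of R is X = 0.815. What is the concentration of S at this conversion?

2.19 kmol/m³

C_R = C_{R0}(1−X) = 0.6216 kmol/m³.
Both paths are first order in R, so the instantaneous fraction to S is constant: dC_S/d(−C_R) = k₁/(k₁+k₂) = 0.7988.
C_S = 0.7988·(C_{R0}−C_R) = 0.7988×2.738 = 2.19 kmol/m³.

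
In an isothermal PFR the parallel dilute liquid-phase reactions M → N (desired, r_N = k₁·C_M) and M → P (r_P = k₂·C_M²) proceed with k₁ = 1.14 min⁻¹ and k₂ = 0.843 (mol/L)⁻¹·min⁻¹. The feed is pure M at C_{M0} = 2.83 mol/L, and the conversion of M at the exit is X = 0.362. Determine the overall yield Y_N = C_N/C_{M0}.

0.134

C_M = C_{M0}(1−X) = 1.806 mol/L.
Along a PFR/batch, dC_N/dC_M = −r_N/(r_N+r_P) = −k₁/(k₁+k₂·C_M).
Integrating from C_{M0} to C_M: C_N = (1.14/0.843)·ln[(1.14+0.843·2.83)/(1.14+0.843·1.81)] = 1.352·ln(3.526/2.662) = 0.3800 mol/L.
Y_N = C_N/C_{M0} = 0.3800/2.83 = 0.134.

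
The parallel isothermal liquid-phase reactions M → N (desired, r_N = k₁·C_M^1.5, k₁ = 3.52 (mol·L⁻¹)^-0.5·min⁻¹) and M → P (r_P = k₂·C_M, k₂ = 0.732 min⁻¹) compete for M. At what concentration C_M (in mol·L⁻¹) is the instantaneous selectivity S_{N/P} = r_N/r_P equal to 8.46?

S_{N/P} = (k₁/k₂)·C_M^0.5 ⇒ C_M = (S·k₂/k₁)^(2).
= (8.46×0.732/3.52)^(2) = (1.759)^(2) = 3.10 mol·L⁻¹.

3.10 mol·L⁻¹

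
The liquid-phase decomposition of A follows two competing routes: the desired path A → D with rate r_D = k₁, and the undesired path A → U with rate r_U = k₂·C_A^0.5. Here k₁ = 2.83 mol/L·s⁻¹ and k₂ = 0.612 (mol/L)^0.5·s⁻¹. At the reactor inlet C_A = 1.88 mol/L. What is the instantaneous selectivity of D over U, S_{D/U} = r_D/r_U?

S_{D/U} = r_D/r_U = (k₁)/(k₂·C_A^0.5) = (k₁/k₂)·C_A^-0.5.
= (2.83) / (0.612×1.880^0.5) = 2.830/0.8391 = 3.37.
The undesired path is higher order in A, so low C_A (CSTR or dilute feed) favours D.

3.37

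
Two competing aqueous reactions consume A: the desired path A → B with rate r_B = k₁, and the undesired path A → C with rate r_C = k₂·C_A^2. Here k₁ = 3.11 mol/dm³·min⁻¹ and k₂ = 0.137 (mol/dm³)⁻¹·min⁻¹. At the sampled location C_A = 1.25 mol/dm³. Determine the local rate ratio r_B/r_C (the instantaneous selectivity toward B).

14.5

S_{B/C} = r_B/r_C = (k₁)/(k₂·C_A^2) = (k₁/k₂)·C_A^-2.
= (3.11) / (0.137×1.250^2) = 3.110/0.2141 = 14.5.
The undesired path is higher order in A, so low C_A (CSTR or dilute feed) favours B.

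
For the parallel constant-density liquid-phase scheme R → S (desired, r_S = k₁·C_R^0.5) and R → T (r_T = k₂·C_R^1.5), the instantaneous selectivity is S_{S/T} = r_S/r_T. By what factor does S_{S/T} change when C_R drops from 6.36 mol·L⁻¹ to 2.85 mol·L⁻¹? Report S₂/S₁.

S_{S/T} = (k₁/k₂)·C_R⁻¹, so S₂/S₁ = (C_{R,2}/C_{R,1})⁻¹.
= 6.36/2.85 = 2.23.

2.23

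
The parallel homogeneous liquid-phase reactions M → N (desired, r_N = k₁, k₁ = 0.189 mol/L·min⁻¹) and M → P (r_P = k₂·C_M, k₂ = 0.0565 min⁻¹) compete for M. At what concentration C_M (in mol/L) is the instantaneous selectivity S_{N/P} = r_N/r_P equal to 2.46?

S_{N/P} = (k₁/k₂)·C_M⁻¹ ⇒ C_M = (S·k₂/k₁)^(-1).
= (2.46×0.0565/0.189)^(-1) = (0.7354)^(-1) = 1.36 mol/L.

1.36 mol/L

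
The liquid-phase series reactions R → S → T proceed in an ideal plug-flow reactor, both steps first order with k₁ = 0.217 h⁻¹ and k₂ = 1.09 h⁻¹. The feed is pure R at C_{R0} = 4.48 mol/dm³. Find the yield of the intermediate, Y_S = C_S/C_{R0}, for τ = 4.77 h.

0.0869

Solving the coupled first-order balances gives C_S(τ) = [k₁/(k₂−k₁)]·C_{R0}·(e^(−k₁τ) − e^(−k₂τ)).
e^(−k₁τ) = e^(−0.217×4.77) = e^(−1.035) = 0.3552; e^(−k₂τ) = e^(−5.199) = 0.005520.
C_S = 0.217×4.48/(1.09−0.217) × (0.3552−0.005520) = 1.114×0.3497 = 0.3894 mol/dm³.
Y_S = C_S/C_{R0} = 0.3894/4.48 = 0.0869.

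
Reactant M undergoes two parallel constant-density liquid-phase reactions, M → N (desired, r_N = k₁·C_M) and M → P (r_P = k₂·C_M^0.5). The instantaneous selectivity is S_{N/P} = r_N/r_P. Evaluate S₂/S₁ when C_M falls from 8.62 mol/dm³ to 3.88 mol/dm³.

S_{N/P} = (k₁/k₂)·C_M^0.5, so S₂/S₁ = (C_{M,2}/C_{M,1})^0.5.
= (3.88/8.62)^0.5 = (0.4501)^0.5 = 0.671.
Selectivity toward N falls as C_M falls — high-concentration operation is favoured.

0.671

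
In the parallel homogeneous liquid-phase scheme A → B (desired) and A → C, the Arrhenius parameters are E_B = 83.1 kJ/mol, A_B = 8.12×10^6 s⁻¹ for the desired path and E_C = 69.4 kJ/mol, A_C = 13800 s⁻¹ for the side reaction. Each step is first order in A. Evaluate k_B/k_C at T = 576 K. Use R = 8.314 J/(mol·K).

k_B/k_C = (A_B/A_C)·exp[−(E_B−E_C)/(RT)] = (A_B/A_C)·exp[(E_C−E_B)/(RT)].
(E_C−E_B)/(RT) = (69.4−83.1)×10³/(8.314×576) = -13700/4789 = -2.861.
k_B/k_C = (8.12×10^6/13800)·exp(-2.861) = 588.4 × 0.05722 = 33.7.
Since E_B > E_C, raising the temperature improves selectivity toward B.

33.7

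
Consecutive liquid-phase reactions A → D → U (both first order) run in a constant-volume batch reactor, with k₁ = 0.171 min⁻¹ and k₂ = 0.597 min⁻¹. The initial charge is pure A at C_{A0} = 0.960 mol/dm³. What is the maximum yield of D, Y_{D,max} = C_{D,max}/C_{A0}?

0.173

Evaluating C_D at t_opt = ln(k₂/k₁)/(k₂−k₁) gives C_{D,max}/C_{A0} = (k₁/k₂)^[k₂/(k₂−k₁)].
= (0.171/0.597)^(0.597/(0.597−0.171)) = (0.2864)^(1.401) = 0.1734.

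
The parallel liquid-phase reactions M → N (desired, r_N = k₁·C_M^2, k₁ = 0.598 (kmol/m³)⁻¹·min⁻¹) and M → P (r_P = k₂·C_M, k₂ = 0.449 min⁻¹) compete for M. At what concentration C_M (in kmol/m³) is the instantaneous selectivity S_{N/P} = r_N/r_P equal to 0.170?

S_{N/P} = (k₁/k₂)·C_M ⇒ C_M = S·k₂/k₁.
= 0.170×0.449/0.598 = 0.128 kmol/m³.

0.128 kmol/m³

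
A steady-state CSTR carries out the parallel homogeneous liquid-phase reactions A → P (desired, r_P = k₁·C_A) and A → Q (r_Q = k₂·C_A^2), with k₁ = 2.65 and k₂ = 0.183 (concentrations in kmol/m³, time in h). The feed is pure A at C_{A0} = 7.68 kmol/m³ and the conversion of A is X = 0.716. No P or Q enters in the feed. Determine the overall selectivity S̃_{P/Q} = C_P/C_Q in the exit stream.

Exit C_A = C_{A0}(1−X) = 7.68×0.284 = 2.181 kmol/m³.
In a CSTR the entire volume is at exit conditions, so r_P = 2.65×2.181 = 5.780 and r_Q = 0.183×2.181^2 = 0.8706.
Overall selectivity = C_P/C_Q = r_Pτ/(r_Qτ) = r_P/r_Q = 6.64.

6.64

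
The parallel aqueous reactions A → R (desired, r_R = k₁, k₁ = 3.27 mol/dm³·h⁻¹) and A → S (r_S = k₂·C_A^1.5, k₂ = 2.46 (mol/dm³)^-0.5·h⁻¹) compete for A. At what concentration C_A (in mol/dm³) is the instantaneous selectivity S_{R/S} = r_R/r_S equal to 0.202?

S_{R/S} = (k₁/k₂)·C_A^-1.5 ⇒ C_A = (S·k₂/k₁)^(1/(-1.5)).
= (0.202×2.46/3.27)^(-0.6667) = (0.1520)^(-0.6667) = 3.51 mol/dm³.

3.51 mol/dm³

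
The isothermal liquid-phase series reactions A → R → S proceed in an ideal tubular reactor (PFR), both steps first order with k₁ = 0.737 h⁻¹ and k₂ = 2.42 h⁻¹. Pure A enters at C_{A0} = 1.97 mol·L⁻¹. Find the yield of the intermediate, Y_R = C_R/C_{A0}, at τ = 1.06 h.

0.167

For first-order series with pure A initially, C_R(τ) = k₁C_{A0}/(k₂−k₁)·(e^(−k₁τ) − e^(−k₂τ)).
e^(−k₁τ) = e^(−0.737×1.06) = e^(−0.7812) = 0.4578; e^(−k₂τ) = e^(−2.565) = 0.07690.
C_R = 0.737×1.97/(2.42−0.737) × (0.4578−0.07690) = 0.8627×0.3809 = 0.3286 mol·L⁻¹.
Y_R = C_R/C_{A0} = 0.3286/1.97 = 0.167.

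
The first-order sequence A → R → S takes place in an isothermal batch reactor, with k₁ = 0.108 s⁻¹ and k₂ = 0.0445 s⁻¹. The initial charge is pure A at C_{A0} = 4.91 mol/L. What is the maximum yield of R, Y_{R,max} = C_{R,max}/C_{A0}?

0.537

Evaluating C_R at t_opt = ln(k₂/k₁)/(k₂−k₁) gives C_{R,max}/C_{A0} = (k₁/k₂)^[k₂/(k₂−k₁)].
= (0.108/0.0445)^(0.0445/(0.0445−0.108)) = (2.427)^(-0.7008) = 0.5372.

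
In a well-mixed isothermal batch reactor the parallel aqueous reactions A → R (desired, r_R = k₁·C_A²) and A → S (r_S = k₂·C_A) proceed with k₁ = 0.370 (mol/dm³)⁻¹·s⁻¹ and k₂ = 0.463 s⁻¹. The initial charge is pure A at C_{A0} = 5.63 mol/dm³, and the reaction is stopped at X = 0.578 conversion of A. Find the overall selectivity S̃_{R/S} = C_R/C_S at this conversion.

3.06

C_A = C_{A0}(1−X) = 2.376 mol/dm³.
Along a PFR/batch, dC_S/dC_A = −r_S/(r_R+r_S) = −k₂/(k₂+k₁·C_A).
Integrating from C_{A0} to C_A: C_S = (0.463/0.370)·ln[(0.463+0.370·5.63)/(0.463+0.370·2.38)] = 1.251·ln(2.546/1.342) = 0.8013 mol/dm³.
Then C_R = (C_{A0}−C_A) − C_S = 3.254 − 0.8013 = 2.453 mol/dm³.
S̃_{R/S} = C_R/C_S = 2.453/0.8013 = 3.06.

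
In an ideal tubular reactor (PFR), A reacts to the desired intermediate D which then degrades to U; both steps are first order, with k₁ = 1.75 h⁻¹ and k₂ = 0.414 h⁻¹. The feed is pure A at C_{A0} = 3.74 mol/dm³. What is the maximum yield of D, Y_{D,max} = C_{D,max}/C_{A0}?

At the optimum, C_{D,max}/C_{A0} = (k₁/k₂)^[k₂/(k₂−k₁)].
= (1.75/0.414)^(0.414/(0.414−1.75)) = (4.227)^(-0.3099) = 0.6397.

0.640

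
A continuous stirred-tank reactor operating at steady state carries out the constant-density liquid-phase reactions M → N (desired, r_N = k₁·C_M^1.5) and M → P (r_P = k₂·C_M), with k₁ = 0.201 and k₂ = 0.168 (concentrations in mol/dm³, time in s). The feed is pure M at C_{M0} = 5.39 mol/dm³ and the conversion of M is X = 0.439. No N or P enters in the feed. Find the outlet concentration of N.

1.60 mol/dm³

Exit C_M = C_{M0}(1−X) = 5.39×0.561 = 3.024 mol/dm³.
A CSTR operates uniformly at the exit composition, giving r_N = 1.057 and r_P = 0.5080 (each k·C_M^n at C_M = 3.024).
Fraction of consumed M going to N: r_N/(r_N+r_P) = 0.6754.
C_N = 0.6754·C_{M0}·X = 0.6754×5.39×0.439 = 1.60 mol/dm³.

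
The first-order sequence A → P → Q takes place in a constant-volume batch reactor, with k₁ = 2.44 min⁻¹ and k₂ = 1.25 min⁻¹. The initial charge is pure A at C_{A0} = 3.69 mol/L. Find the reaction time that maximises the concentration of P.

The intermediate peaks when r₁ = r₂, i.e. k₁e^(−k₁t) = k₂e^(−k₂t), giving t_opt = ln(k₂/k₁)/(k₂−k₁).
= ln(1.25/2.44)/(1.25−2.44) = ln(0.5123)/-1.190 = -0.6689/-1.190 = 0.562 min.

0.562 min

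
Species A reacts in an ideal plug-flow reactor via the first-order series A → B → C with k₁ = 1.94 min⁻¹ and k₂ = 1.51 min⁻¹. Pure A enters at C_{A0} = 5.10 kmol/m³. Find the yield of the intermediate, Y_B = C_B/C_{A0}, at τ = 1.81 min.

The intermediate concentration in a first-order A→B→C sequence is C_B = k₁C_{A0}(e^(−k₁τ) − e^(−k₂τ))/(k₂−k₁).
e^(−k₁τ) = e^(−1.94×1.81) = e^(−3.511) = 0.02986; e^(−k₂τ) = e^(−2.733) = 0.06502.
C_B = 1.94×5.10/(1.51−1.94) × (0.02986−0.06502) = (-23.01)×(-0.03516) = 0.8091 kmol/m³.
Y_B = C_B/C_{A0} = 0.8091/5.10 = 0.159.

0.159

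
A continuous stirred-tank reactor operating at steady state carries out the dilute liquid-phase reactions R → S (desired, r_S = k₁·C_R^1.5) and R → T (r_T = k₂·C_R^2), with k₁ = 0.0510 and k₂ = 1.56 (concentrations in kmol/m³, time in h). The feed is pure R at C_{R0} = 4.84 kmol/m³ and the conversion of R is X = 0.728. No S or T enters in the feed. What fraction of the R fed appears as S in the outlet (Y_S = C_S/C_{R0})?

Exit C_R = C_{R0}(1−X) = 4.84×0.272 = 1.316 kmol/m³.
Rates in a CSTR are evaluated at the outlet concentration: r_S = 0.0510×1.316^1.5 = 0.07704, r_T = 1.56×1.316^2 = 2.704.
Fraction of consumed R going to S: r_S/(r_S+r_T) = 0.02770.
C_S = 0.02770·C_{R0}·X = 0.02770×4.84×0.728 = 0.0976 kmol/m³; Y_S = C_S/C_{R0} = 0.0202.

0.0202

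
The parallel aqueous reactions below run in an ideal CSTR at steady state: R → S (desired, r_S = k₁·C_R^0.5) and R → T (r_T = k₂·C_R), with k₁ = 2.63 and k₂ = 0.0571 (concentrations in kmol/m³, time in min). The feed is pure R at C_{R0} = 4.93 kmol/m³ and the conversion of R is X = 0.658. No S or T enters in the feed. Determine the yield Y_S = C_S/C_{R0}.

0.640

Exit C_R = C_{R0}(1−X) = 4.93×0.342 = 1.686 kmol/m³.
A CSTR operates uniformly at the exit composition, giving r_S = 3.415 and r_T = 0.09627 (each k·C_R^n at C_R = 1.686).
Fraction of consumed R going to S: r_S/(r_S+r_T) = 0.9726.
C_S = 0.9726·C_{R0}·X = 0.9726×4.93×0.658 = 3.15 kmol/m³; Y_S = C_S/C_{R0} = 0.640.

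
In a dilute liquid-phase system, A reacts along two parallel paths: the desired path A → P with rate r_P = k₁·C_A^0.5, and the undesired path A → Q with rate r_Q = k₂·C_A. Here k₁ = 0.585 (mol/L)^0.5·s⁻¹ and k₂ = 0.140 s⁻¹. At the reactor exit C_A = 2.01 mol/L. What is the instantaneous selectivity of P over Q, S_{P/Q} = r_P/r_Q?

2.95

S_{P/Q} = r_P/r_Q = (k₁·C_A^0.5)/(k₂·C_A) = (k₁/k₂)·C_A^-0.5.
= (0.585×2.010^0.5) / (0.140×2.010) = 0.8294/0.2814 = 2.95.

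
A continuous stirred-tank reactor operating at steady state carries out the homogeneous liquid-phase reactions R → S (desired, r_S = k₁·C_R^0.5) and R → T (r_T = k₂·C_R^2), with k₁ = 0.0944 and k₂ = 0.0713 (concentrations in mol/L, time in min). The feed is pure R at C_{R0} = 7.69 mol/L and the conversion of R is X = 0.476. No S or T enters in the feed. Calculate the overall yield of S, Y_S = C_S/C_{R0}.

Exit C_R = C_{R0}(1−X) = 7.69×0.524 = 4.030 mol/L.
Rates in a CSTR are evaluated at the outlet concentration: r_S = 0.0944×4.030^0.5 = 0.1895, r_T = 0.0713×4.030^2 = 1.158.
Fraction of consumed R going to S: r_S/(r_S+r_T) = 0.1407.
C_S = 0.1407·C_{R0}·X = 0.1407×7.69×0.476 = 0.515 mol/L; Y_S = C_S/C_{R0} = 0.0670.

0.0670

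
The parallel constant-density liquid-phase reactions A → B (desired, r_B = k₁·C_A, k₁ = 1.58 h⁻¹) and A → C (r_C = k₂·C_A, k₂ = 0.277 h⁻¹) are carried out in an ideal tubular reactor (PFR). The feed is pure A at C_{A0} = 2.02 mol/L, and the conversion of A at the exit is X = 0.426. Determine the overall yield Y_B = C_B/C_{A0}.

C_A = C_{A0}(1−X) = 1.159 mol/L.
Both paths are first order in A, so the instantaneous fraction to B is constant: dC_B/d(−C_A) = k₁/(k₁+k₂) = 0.8508.
C_B = 0.8508·(C_{A0}−C_A) = 0.8508×0.8605 = 0.732 mol/L.
Y_B = C_B/C_{A0} = 0.7322/2.02 = 0.362.

0.362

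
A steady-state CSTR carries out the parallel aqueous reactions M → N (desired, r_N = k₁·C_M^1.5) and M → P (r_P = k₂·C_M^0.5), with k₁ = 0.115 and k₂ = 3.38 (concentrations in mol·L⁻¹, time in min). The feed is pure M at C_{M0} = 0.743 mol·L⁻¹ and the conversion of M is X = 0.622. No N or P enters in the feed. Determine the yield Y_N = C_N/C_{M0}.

Exit C_M = C_{M0}(1−X) = 0.743×0.378 = 0.2809 mol·L⁻¹.
A CSTR operates uniformly at the exit composition, giving r_N = 0.01712 and r_P = 1.791 (each k·C_M^n at C_M = 0.2809).
Fraction of consumed M going to N: r_N/(r_N+r_P) = 0.009465.
C_N = 0.009465·C_{M0}·X = 0.009465×0.743×0.622 = 0.00437 mol·L⁻¹; Y_N = C_N/C_{M0} = 0.00589.

0.00589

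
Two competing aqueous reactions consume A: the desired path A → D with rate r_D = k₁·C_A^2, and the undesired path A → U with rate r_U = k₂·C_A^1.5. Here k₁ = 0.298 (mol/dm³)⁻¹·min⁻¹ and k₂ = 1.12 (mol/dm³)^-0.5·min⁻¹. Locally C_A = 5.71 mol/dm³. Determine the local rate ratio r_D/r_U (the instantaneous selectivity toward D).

0.636

S_{D/U} = r_D/r_U = (k₁·C_A^2)/(k₂·C_A^1.5) = (k₁/k₂)·C_A^0.5.
= (0.298×5.710^2) / (1.12×5.710^1.5) = 9.716/15.28 = 0.636.
Since the desired path is higher order in A, keeping C_A high (PFR or concentrated feed) favours D.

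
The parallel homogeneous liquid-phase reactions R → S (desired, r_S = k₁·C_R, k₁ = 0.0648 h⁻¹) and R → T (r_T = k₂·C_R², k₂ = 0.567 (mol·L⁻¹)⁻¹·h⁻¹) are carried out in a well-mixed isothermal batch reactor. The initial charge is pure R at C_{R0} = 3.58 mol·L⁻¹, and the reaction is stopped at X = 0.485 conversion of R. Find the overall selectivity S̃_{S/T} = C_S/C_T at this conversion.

0.0436

C_R = C_{R0}(1−X) = 1.844 mol·L⁻¹.
Along a PFR/batch, dC_S/dC_R = −r_S/(r_S+r_T) = −k₁/(k₁+k₂·C_R).
Integrating from C_{R0} to C_R: C_S = (0.0648/0.567)·ln[(0.0648+0.567·3.58)/(0.0648+0.567·1.84)] = 0.1143·ln(2.095/1.110) = 0.07256 mol·L⁻¹.
C_T = (C_{R0}−C_R)−C_S = 1.664 mol·L⁻¹; S̃_{S/T} = 0.07256/1.664 = 0.0436.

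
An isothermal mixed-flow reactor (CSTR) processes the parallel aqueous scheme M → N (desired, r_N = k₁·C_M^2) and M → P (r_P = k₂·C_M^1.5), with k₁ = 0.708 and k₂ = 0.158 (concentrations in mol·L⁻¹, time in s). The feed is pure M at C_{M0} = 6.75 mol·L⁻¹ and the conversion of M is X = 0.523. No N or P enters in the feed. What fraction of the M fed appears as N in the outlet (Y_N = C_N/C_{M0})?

0.465

Exit C_M = C_{M0}(1−X) = 6.75×0.477 = 3.220 mol·L⁻¹.
Rates in a CSTR are evaluated at the outlet concentration: r_N = 0.708×3.220^2 = 7.340, r_P = 0.158×3.220^1.5 = 0.9128.
Fraction of consumed M going to N: r_N/(r_N+r_P) = 0.8894.
C_N = 0.8894·C_{M0}·X = 0.8894×6.75×0.523 = 3.14 mol·L⁻¹; Y_N = C_N/C_{M0} = 0.465.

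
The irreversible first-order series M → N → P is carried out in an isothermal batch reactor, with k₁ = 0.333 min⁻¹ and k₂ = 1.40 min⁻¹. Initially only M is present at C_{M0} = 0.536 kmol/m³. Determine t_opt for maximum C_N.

For first-order series the maximum of C_N occurs at t_opt = ln(k₂/k₁)/(k₂−k₁).
= ln(1.40/0.333)/(1.40−0.333) = ln(4.204)/1.067 = 1.436/1.067 = 1.35 min.

1.35 min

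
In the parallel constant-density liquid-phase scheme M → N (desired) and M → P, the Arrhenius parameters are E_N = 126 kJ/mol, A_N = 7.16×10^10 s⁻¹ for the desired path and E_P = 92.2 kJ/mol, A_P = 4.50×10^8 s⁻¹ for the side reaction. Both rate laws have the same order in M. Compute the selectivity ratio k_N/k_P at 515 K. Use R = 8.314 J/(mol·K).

With equal orders, S_{N/P} = k_N/k_P = (A_N/A_P)·exp[(E_P−E_N)/(RT)].
(E_P−E_N)/(RT) = (92.2−126)×10³/(8.314×515) = -33800/4282 = -7.894.
k_N/k_P = (7.16×10^10/4.50×10^8)·exp(-7.894) = 159.1 × 3.730×10^-4 = 0.0593.

0.0593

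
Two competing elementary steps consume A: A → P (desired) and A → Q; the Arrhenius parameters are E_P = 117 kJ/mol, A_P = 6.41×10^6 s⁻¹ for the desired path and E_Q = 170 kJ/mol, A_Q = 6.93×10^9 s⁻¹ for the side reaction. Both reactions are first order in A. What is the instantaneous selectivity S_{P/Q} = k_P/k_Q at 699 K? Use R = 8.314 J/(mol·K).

8.45

Since both paths have the same order in A, the concentration cancels and S_{P/Q} = k_P/k_Q = (A_P/A_Q)·exp[(E_Q−E_P)/(RT)].
(E_Q−E_P)/(RT) = (170−117)×10³/(8.314×699) = 53000/5811 = 9.120.
k_P/k_Q = (6.41×10^6/6.93×10^9)·exp(9.120) = 9.250×10^-4 × 9135 = 8.45.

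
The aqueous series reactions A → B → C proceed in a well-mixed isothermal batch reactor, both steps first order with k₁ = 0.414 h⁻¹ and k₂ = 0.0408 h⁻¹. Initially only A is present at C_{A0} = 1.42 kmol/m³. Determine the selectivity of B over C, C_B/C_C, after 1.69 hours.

25.6

For first-order series with pure A initially, C_B(t) = k₁C_{A0}/(k₂−k₁)·(e^(−k₁t) − e^(−k₂t)).
e^(−k₁t) = e^(−0.414×1.69) = e^(−0.6997) = 0.4968; e^(−k₂t) = e^(−0.06895) = 0.9334.
C_B = 0.414×1.42/(0.0408−0.414) × (0.4968−0.9334) = (-1.575)×(-0.4366) = 0.6878 kmol/m³.
C_A = C_{A0}e^(−k₁t) = 0.7054 kmol/m³, so C_C = C_{A0}−C_A−C_B = 0.02683 kmol/m³; C_B/C_C = 25.6.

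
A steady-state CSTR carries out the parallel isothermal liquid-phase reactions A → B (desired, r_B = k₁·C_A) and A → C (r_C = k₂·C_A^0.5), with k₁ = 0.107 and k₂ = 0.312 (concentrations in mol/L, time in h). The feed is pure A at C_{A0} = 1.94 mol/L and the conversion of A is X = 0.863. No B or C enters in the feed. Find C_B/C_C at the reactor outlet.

Exit C_A = C_{A0}(1−X) = 1.94×0.137 = 0.2658 mol/L.
In a CSTR the entire volume is at exit conditions, so r_B = 0.107×0.2658 = 0.02844 and r_C = 0.312×0.2658^0.5 = 0.1608.
Overall selectivity = C_B/C_C = r_Bτ/(r_Cτ) = r_B/r_C = 0.177.

0.177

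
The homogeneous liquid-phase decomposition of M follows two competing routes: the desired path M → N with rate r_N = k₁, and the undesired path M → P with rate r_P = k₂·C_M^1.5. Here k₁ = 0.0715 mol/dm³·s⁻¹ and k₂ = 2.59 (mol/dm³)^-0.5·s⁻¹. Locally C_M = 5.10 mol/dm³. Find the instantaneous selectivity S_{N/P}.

0.00240

S_{N/P} = r_N/r_P = (k₁)/(k₂·C_M^1.5) = (k₁/k₂)·C_M^-1.5.
= (0.0715) / (2.59×5.100^1.5) = 0.07150/29.83 = 0.00240.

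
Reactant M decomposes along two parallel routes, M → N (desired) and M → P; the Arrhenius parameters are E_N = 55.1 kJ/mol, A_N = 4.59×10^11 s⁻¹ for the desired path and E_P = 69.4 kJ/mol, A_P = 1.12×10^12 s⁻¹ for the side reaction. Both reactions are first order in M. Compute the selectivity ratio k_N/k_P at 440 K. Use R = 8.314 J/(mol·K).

Since both paths have the same order in M, the concentration cancels and S_{N/P} = k_N/k_P = (A_N/A_P)·exp[(E_P−E_N)/(RT)].
(E_P−E_N)/(RT) = (69.4−55.1)×10³/(8.314×440) = 14300/3658 = 3.909.
k_N/k_P = (4.59×10^11/1.12×10^12)·exp(3.909) = 0.4098 × 49.85 = 20.4.
Since E_N < E_P, lowering the temperature improves selectivity toward N.

20.4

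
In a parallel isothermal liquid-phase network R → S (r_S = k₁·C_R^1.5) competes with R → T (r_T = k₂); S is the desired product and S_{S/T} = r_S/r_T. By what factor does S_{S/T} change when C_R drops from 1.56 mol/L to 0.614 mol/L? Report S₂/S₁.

0.247

S_{S/T} = (k₁/k₂)·C_R^1.5, so S₂/S₁ = (C_{R,2}/C_{R,1})^1.5.
= (0.614/1.56)^1.5 = (0.3936)^1.5 = 0.247.
Selectivity toward S falls as C_R falls — high-concentration operation is favoured.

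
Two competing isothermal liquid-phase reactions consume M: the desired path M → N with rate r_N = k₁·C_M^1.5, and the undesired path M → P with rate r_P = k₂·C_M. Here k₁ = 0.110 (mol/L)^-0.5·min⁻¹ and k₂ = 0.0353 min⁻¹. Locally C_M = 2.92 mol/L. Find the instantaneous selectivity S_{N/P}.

5.32

S_{N/P} = r_N/r_P = (k₁·C_M^1.5)/(k₂·C_M) = (k₁/k₂)·C_M^0.5.
= (0.110×2.920^1.5) / (0.0353×2.920) = 0.5489/0.1031 = 5.32.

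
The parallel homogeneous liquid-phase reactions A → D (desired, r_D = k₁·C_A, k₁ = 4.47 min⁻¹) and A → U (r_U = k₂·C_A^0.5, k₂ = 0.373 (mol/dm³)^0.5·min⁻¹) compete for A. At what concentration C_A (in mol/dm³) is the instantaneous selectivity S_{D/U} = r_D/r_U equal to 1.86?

0.0241 mol/dm³

S_{D/U} = (k₁/k₂)·C_A^0.5 ⇒ C_A = (S·k₂/k₁)^(2).
= (1.86×0.373/4.47)^(2) = (0.1552)^(2) = 0.0241 mol/dm³.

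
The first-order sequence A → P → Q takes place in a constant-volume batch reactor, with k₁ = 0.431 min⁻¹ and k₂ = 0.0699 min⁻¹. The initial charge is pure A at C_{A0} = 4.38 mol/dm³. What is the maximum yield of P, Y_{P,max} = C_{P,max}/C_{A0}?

At the optimum, C_{P,max}/C_{A0} = (k₁/k₂)^[k₂/(k₂−k₁)].
= (0.431/0.0699)^(0.0699/(0.0699−0.431)) = (6.166)^(-0.1936) = 0.7032.

0.703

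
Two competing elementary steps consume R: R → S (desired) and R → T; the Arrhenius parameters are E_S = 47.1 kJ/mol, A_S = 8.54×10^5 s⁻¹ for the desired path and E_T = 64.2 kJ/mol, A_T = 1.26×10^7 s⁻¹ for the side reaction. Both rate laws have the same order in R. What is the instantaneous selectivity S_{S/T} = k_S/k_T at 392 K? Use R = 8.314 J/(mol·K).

12.9

Since both paths have the same order in R, the concentration cancels and S_{S/T} = k_S/k_T = (A_S/A_T)·exp[(E_T−E_S)/(RT)].
(E_T−E_S)/(RT) = (64.2−47.1)×10³/(8.314×392) = 17100/3259 = 5.247.
k_S/k_T = (8.54×10^5/1.26×10^7)·exp(5.247) = 0.06778 × 190.0 = 12.9.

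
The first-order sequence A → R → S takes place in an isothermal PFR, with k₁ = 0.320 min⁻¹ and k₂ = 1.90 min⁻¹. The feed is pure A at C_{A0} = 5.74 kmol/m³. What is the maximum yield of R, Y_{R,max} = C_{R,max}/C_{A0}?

0.117

At the optimum, C_{R,max}/C_{A0} = (k₁/k₂)^[k₂/(k₂−k₁)].
= (0.320/1.90)^(1.90/(1.90−0.320)) = (0.1684)^(1.203) = 0.1174.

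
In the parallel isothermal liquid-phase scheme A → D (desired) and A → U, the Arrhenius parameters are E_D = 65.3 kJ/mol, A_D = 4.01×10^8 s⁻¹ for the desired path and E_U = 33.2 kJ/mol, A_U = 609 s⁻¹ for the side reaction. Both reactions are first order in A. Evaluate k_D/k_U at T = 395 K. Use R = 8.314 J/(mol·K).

Since both paths have the same order in A, the concentration cancels and S_{D/U} = k_D/k_U = (A_D/A_U)·exp[(E_U−E_D)/(RT)].
(E_U−E_D)/(RT) = (33.2−65.3)×10³/(8.314×395) = -32100/3284 = -9.775.
k_D/k_U = (4.01×10^8/609)·exp(-9.775) = 6.585×10^5 × 5.688×10^-5 = 37.5.
Since E_D > E_U, raising the temperature improves selectivity toward D.

37.5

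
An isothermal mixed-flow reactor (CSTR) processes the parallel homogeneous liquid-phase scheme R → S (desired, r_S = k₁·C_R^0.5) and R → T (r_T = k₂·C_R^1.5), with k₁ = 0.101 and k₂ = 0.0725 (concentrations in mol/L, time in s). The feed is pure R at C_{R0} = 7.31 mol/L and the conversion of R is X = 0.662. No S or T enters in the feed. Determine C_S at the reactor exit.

1.74 mol/L

Exit C_R = C_{R0}(1−X) = 7.31×0.338 = 2.471 mol/L.
A CSTR operates uniformly at the exit composition, giving r_S = 0.1588 and r_T = 0.2816 (each k·C_R^n at C_R = 2.471).
Fraction of consumed R going to S: r_S/(r_S+r_T) = 0.3605.
C_S = 0.3605·C_{R0}·X = 0.3605×7.31×0.662 = 1.74 mol/L.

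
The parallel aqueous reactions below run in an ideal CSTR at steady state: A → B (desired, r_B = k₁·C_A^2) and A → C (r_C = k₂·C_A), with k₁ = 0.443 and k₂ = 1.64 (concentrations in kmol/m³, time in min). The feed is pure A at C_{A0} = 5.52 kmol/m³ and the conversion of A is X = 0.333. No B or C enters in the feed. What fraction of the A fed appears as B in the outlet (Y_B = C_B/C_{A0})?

0.166

Exit C_A = C_{A0}(1−X) = 5.52×0.667 = 3.682 kmol/m³.
Rates in a CSTR are evaluated at the outlet concentration: r_B = 0.443×3.682^2 = 6.005, r_C = 1.64×3.682 = 6.038.
Fraction of consumed A going to B: r_B/(r_B+r_C) = 0.4986.
C_B = 0.4986·C_{A0}·X = 0.4986×5.52×0.333 = 0.917 kmol/m³; Y_B = C_B/C_{A0} = 0.166.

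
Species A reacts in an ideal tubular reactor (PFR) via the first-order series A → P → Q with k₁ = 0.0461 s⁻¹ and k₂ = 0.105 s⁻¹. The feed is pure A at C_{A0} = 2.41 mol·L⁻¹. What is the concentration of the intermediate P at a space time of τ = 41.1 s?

0.258 mol·L⁻¹

Solving the coupled first-order balances gives C_P(τ) = [k₁/(k₂−k₁)]·C_{A0}·(e^(−k₁τ) − e^(−k₂τ)).
e^(−k₁τ) = e^(−0.0461×41.1) = e^(−1.895) = 0.1504; e^(−k₂τ) = e^(−4.316) = 0.01336.
C_P = 0.0461×2.41/(0.105−0.0461) × (0.1504−0.01336) = 1.886×0.1370 = 0.2584 mol·L⁻¹.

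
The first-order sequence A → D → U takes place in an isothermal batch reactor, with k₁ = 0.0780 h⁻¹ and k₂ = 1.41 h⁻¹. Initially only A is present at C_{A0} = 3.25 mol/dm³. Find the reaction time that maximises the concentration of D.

The intermediate peaks when r₁ = r₂, i.e. k₁e^(−k₁t) = k₂e^(−k₂t), giving t_opt = ln(k₂/k₁)/(k₂−k₁).
= ln(1.41/0.0780)/(1.41−0.0780) = ln(18.08)/1.332 = 2.895/1.332 = 2.17 h.

2.17 h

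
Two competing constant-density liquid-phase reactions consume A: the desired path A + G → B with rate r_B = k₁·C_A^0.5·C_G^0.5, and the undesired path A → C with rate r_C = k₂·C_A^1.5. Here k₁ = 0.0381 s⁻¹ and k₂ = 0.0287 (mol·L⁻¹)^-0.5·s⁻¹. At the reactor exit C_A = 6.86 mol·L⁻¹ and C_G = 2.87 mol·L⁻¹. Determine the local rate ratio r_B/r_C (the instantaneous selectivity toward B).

S_{B/C} = r_B/r_C = (k₁·C_A^0.5·C_G^0.5)/(k₂·C_A^1.5) = (k₁/k₂)·C_A⁻¹·C_G^0.5.
= (0.0381×6.860^0.5×2.870^0.5) / (0.0287×6.860^1.5) = 0.1691/0.5157 = 0.328.
The undesired path is higher order in A, so low C_A (CSTR or dilute feed) favours B.

0.328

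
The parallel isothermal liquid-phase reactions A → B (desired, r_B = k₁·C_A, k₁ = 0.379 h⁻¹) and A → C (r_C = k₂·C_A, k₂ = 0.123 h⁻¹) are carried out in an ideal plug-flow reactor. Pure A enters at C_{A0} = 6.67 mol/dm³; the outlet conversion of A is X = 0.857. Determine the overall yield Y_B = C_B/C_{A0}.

C_A = C_{A0}(1−X) = 0.9538 mol/dm³.
Both paths are first order in A, so the instantaneous fraction to B is constant: dC_B/d(−C_A) = k₁/(k₁+k₂) = 0.7550.
C_B = 0.7550·(C_{A0}−C_A) = 0.7550×5.716 = 4.32 mol/dm³.
Y_B = C_B/C_{A0} = 4.316/6.67 = 0.647.

0.647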